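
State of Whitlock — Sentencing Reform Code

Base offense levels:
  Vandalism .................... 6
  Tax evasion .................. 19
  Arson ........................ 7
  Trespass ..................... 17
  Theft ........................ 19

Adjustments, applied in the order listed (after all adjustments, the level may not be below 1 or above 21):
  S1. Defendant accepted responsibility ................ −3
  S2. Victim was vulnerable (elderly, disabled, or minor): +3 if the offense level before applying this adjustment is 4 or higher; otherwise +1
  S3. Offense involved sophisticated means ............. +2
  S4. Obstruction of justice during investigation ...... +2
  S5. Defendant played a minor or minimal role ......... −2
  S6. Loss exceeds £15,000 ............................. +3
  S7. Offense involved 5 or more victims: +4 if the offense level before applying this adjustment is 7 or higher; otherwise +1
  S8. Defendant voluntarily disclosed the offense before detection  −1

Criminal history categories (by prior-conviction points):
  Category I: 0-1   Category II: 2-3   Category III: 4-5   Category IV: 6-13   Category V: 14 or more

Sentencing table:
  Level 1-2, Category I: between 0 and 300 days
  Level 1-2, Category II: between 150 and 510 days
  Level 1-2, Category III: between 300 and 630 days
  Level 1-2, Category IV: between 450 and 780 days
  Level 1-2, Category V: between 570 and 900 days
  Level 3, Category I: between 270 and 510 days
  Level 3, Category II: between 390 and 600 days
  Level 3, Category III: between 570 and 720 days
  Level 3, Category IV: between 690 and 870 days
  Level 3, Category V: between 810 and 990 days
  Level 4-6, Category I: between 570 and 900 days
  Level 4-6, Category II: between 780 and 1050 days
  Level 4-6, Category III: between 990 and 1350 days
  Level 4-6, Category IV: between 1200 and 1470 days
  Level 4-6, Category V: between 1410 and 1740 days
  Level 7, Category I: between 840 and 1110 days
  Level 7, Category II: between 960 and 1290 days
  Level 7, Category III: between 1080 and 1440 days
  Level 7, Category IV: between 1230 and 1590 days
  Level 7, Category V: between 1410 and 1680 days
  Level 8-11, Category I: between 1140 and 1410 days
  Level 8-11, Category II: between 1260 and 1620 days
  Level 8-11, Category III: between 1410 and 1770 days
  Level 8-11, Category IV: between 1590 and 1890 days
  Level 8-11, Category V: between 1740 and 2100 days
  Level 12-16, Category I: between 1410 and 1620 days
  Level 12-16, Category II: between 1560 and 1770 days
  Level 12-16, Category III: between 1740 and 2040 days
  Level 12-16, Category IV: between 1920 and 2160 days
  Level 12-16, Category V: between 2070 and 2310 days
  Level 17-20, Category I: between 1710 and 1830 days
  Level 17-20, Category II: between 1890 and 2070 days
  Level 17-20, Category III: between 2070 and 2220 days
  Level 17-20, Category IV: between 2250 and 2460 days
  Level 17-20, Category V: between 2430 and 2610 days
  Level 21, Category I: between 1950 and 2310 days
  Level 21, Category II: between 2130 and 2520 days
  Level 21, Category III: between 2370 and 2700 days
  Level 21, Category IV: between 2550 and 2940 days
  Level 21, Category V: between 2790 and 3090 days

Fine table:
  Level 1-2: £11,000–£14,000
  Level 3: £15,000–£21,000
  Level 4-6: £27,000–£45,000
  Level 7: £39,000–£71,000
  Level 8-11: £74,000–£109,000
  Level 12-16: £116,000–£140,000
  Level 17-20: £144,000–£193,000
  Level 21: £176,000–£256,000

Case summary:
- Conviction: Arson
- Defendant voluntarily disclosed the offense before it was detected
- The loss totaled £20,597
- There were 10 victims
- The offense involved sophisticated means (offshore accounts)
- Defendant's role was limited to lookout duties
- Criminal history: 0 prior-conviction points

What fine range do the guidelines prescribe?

Base offense level for arson: 7.
S1 does not apply.
S3 applies: 7 + 2 = 9.
S4 does not apply.
S5 applies: 9 − 2 = 7.
S6 applies: 7 + 3 = 10.
S7 applies (level before this adjustment is 10 ≥ 7, so +4): 10 + 4 = 14.
S8 applies: 14 − 1 = 13.
Final offense level: 13.
Level 13 falls in the 12-16 band.
Fine table: Level 12-16 → £116,000–£140,000.

£116,000–£140,000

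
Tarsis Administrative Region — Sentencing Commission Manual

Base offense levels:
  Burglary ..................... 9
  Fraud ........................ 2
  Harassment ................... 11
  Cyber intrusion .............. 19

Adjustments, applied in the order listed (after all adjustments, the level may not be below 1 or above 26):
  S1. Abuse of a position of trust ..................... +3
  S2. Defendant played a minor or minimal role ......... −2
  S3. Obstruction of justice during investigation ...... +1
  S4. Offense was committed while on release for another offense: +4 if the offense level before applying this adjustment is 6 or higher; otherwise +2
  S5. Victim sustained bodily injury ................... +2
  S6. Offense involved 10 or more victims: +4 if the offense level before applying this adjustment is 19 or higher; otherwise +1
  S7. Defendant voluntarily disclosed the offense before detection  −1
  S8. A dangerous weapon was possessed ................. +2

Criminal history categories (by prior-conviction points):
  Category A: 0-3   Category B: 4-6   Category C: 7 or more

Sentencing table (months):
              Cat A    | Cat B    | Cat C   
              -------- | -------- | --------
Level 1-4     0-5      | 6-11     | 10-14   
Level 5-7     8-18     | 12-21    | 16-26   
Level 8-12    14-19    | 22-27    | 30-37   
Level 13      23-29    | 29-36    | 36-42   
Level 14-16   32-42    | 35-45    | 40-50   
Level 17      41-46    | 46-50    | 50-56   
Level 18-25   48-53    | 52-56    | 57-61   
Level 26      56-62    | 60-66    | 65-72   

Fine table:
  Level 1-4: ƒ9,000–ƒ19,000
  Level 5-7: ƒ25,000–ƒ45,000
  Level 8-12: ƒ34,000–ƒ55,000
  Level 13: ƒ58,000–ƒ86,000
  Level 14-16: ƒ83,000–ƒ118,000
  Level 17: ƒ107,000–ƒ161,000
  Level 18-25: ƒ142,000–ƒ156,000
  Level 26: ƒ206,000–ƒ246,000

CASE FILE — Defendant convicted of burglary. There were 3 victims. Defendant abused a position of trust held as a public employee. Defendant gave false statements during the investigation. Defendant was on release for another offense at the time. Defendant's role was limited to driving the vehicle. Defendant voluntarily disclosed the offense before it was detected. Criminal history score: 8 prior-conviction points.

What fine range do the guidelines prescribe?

ƒ83,000–ƒ118,000

Base offense level for burglary: 9.
S1 applies: 9 + 3 = 12.
S2 applies: 12 − 2 = 10.
S3 applies: 10 + 1 = 11.
S4 applies (level before this adjustment is 11 ≥ 6, so +4): 11 + 4 = 15.
S6 does not apply.
S7 applies: 15 − 1 = 14.
S8 does not apply.
Final offense level: 14.
Level 14 falls in the 14-16 band.
Fine table: Level 14-16 → ƒ83,000–ƒ118,000.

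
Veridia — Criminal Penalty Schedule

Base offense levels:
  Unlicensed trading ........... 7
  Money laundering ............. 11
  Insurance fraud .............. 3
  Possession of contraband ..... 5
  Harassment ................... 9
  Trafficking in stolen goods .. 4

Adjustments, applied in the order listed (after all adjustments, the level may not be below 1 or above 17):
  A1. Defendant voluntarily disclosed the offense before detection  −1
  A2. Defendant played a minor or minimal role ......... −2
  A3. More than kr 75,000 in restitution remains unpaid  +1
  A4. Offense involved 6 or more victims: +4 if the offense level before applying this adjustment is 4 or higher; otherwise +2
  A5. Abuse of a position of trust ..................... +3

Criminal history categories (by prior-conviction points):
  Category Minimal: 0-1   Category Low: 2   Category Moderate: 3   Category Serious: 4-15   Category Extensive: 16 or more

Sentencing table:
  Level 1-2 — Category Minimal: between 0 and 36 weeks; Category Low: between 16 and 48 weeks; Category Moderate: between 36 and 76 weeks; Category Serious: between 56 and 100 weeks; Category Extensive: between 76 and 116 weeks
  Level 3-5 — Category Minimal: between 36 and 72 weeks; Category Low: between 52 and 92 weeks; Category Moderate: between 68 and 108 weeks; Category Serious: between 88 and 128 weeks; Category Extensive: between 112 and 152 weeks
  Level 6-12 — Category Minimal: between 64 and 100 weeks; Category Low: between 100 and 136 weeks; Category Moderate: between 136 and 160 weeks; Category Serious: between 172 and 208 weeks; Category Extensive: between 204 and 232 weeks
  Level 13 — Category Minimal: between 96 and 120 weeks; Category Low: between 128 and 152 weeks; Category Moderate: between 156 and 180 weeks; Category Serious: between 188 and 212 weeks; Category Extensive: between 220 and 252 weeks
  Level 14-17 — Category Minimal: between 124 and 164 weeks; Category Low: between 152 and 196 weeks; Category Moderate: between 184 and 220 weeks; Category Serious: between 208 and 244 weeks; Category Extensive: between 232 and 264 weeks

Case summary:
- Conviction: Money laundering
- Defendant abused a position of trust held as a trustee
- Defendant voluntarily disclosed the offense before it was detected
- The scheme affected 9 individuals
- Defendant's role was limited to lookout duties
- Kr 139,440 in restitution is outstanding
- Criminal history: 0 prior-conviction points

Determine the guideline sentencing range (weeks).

Base offense level for money laundering: 11.
A1 applies: 11 − 1 = 10.
A2 applies: 10 − 2 = 8.
A3 applies: 8 + 1 = 9.
A4 applies (level before this adjustment is 9 ≥ 4, so +4): 9 + 4 = 13.
A5 applies: 13 + 3 = 16.
Final offense level: 16.
Criminal history: 0 prior points → Category Minimal (0-1).
Level 16 falls in the 14-17 band.
Grid: Level 14-17 × Category Minimal = 124-164 weeks.

124-164 weeks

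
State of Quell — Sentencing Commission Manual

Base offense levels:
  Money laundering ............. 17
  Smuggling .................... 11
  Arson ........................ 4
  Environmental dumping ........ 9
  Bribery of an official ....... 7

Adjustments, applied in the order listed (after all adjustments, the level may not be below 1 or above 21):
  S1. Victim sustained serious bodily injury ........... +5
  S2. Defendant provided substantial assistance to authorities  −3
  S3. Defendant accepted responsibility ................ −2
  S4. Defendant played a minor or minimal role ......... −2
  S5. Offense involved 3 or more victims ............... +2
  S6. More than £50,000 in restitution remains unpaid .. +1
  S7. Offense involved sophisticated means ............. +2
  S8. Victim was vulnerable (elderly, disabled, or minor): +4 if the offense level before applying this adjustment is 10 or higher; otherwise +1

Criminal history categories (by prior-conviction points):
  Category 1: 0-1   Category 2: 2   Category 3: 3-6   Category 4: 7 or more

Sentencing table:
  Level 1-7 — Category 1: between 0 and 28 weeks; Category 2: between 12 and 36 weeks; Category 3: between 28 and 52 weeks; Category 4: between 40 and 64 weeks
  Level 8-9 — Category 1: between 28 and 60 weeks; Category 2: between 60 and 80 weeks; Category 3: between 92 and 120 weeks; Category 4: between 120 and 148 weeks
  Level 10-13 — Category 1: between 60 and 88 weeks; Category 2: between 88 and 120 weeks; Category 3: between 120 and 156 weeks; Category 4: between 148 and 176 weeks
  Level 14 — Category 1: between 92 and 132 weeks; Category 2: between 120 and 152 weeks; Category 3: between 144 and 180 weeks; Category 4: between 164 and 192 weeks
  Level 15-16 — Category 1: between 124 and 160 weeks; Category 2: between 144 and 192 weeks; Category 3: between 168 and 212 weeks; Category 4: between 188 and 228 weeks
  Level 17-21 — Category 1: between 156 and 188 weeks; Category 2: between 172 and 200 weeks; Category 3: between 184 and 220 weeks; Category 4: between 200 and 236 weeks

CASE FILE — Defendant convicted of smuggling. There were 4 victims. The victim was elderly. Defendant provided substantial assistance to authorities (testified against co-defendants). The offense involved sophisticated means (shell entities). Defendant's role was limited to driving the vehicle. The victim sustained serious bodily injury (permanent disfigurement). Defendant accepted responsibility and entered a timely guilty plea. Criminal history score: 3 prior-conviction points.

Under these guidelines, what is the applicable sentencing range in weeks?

184-220 weeks

Base offense level for smuggling: 11.
S1 applies: 11 + 5 = 16.
S2 applies: 16 − 3 = 13.
S3 applies: 13 − 2 = 11.
S4 applies: 11 − 2 = 9.
S5 applies: 9 + 2 = 11.
S7 applies: 11 + 2 = 13.
S8 applies (level before this adjustment is 13 ≥ 10, so +4): 13 + 4 = 17.
Final offense level: 17.
Criminal history: 3 prior points → Category 3 (3-6).
Level 17 falls in the 17-21 band.
Grid: Level 17-21 × Category 3 = 184-220 weeks.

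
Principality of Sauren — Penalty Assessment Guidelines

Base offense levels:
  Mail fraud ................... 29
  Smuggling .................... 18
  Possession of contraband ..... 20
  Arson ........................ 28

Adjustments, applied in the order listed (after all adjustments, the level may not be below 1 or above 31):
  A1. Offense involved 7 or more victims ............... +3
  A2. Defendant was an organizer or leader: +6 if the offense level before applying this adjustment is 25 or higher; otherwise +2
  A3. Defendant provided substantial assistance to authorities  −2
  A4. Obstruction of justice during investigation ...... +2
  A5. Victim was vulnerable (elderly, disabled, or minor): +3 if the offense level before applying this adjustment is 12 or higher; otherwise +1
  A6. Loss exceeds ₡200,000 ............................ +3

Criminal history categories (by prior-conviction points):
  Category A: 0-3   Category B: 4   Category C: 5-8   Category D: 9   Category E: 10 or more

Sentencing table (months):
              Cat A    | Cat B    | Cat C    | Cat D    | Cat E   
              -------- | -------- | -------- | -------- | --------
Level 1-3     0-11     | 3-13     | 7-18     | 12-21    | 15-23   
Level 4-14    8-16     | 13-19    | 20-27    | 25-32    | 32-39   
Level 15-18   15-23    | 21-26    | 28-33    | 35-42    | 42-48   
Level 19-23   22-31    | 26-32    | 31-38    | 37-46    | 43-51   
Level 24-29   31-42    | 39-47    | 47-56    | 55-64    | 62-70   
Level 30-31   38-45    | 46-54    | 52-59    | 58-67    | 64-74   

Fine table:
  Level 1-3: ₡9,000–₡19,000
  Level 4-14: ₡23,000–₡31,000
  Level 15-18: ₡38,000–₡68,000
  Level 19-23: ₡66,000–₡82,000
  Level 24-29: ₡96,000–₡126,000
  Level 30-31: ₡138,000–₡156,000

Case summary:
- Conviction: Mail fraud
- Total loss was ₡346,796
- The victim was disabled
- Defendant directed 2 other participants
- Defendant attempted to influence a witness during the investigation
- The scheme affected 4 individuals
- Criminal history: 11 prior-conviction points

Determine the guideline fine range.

₡138,000–₡156,000

Base offense level for mail fraud: 29.
A2 applies (level before this adjustment is 29 ≥ 25, so +6): 29 + 6 = 35.
A3 does not apply.
A4 applies: 35 + 2 = 37.
A5 applies (level before this adjustment is 37 ≥ 12, so +3): 37 + 3 = 40.
A6 applies: 40 + 3 = 43.
Level 43 exceeds the maximum of 31; capped at 31.
Final offense level: 31.
Level 31 falls in the 30-31 band.
Fine table: Level 30-31 → ₡138,000–₡156,000.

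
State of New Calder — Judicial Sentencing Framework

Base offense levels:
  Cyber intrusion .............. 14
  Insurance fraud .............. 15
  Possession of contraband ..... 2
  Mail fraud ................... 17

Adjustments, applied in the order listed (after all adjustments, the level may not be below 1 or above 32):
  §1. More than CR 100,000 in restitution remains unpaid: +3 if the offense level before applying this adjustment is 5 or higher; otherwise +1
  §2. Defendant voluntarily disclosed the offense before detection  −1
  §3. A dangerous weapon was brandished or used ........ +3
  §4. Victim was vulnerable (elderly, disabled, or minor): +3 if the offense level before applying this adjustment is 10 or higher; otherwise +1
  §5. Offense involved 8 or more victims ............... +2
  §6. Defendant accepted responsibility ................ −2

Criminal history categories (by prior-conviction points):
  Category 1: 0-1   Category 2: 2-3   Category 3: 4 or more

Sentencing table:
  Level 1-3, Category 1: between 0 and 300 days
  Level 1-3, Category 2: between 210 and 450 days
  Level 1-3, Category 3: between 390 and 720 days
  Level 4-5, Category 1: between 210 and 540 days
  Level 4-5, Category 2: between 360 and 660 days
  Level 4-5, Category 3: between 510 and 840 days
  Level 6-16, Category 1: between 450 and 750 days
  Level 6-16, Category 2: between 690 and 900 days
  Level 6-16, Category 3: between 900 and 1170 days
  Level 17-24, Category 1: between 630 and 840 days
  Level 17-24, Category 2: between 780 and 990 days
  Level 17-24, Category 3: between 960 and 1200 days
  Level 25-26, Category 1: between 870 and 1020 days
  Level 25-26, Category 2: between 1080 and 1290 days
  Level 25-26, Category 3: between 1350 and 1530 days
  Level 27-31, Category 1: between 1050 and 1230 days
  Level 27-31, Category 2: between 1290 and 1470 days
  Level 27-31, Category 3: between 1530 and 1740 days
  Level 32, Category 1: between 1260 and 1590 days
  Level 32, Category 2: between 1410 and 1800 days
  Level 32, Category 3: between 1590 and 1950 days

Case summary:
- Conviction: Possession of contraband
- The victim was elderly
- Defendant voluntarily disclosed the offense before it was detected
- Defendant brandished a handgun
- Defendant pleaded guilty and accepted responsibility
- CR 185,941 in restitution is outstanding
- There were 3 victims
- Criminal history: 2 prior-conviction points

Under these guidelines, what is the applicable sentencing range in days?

Base offense level for possession of contraband: 2.
§1 applies (level before this adjustment is 2 < 5, so +1): 2 + 1 = 3.
§2 applies: 3 − 1 = 2.
§3 applies: 2 + 3 = 5.
§4 applies (level before this adjustment is 5 < 10, so +1): 5 + 1 = 6.
§5 does not apply.
§6 applies: 6 − 2 = 4.
Final offense level: 4.
Criminal history: 2 prior points → Category 2 (2-3).
Level 4 falls in the 4-5 band.
Grid: Level 4-5 × Category 2 = 360-660 days.

360-660 days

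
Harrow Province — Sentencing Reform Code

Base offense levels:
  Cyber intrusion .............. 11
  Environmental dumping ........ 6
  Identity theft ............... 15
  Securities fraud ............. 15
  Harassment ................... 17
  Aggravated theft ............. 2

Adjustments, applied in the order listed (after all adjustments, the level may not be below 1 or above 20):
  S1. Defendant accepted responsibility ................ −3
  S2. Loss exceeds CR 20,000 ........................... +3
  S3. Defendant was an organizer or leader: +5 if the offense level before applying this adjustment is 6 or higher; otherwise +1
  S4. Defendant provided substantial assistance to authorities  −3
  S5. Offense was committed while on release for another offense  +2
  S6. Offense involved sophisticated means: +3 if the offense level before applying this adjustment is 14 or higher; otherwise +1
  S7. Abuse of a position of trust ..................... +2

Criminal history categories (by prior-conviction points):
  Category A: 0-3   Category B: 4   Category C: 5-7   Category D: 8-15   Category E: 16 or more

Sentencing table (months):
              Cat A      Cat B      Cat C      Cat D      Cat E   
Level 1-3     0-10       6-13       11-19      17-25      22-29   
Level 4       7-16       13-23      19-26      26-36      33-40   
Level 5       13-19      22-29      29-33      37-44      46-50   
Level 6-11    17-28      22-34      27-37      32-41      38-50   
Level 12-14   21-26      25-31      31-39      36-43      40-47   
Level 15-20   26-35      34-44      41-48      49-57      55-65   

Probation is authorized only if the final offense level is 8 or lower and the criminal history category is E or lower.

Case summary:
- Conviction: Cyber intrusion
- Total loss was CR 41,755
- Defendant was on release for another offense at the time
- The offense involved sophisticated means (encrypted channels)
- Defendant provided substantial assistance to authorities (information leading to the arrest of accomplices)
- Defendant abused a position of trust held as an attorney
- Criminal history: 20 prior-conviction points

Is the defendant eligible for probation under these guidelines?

No

Base offense level for cyber intrusion: 11.
S2 applies: 11 + 3 = 14.
S4 applies: 14 − 3 = 11.
S5 applies: 11 + 2 = 13.
S6 applies (level before this adjustment is 13 < 14, so +1): 13 + 1 = 14.
S7 applies: 14 + 2 = 16.
Final offense level: 16.
Criminal history: 20 prior points → Category E (16+).
Level 16 falls in the 15-20 band.
Grid: Level 15-20 × Category E = 55-65 months.
Probation check: level 16 > 8 and category E ≤ E → not eligible.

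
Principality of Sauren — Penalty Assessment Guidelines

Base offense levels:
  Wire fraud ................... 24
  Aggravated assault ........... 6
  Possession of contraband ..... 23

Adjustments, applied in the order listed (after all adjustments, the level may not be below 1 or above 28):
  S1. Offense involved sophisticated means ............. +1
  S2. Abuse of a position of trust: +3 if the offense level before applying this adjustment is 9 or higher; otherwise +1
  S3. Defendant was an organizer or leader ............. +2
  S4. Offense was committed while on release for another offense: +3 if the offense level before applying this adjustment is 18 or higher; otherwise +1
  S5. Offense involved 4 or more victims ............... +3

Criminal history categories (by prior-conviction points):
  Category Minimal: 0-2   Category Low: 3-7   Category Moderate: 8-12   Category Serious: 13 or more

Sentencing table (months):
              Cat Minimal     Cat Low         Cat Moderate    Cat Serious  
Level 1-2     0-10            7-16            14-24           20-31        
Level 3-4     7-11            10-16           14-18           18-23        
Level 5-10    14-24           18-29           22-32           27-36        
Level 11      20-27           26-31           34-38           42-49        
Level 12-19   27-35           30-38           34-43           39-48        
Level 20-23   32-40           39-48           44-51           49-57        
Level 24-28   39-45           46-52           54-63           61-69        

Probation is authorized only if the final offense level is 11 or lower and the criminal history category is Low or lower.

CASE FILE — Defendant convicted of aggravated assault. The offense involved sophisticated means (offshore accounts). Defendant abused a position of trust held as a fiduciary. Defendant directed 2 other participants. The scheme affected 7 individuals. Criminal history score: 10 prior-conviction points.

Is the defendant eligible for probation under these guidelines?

Base offense level for aggravated assault: 6.
S1 applies: 6 + 1 = 7.
S2 applies (level before this adjustment is 7 < 9, so +1): 7 + 1 = 8.
S3 applies: 8 + 2 = 10.
S5 applies: 10 + 3 = 13.
Final offense level: 13.
Criminal history: 10 prior points → Category Moderate (8-12).
Level 13 falls in the 12-19 band.
Grid: Level 12-19 × Category Moderate = 34-43 months.
Probation check: level 13 > 11 and category Moderate > Low → not eligible.

No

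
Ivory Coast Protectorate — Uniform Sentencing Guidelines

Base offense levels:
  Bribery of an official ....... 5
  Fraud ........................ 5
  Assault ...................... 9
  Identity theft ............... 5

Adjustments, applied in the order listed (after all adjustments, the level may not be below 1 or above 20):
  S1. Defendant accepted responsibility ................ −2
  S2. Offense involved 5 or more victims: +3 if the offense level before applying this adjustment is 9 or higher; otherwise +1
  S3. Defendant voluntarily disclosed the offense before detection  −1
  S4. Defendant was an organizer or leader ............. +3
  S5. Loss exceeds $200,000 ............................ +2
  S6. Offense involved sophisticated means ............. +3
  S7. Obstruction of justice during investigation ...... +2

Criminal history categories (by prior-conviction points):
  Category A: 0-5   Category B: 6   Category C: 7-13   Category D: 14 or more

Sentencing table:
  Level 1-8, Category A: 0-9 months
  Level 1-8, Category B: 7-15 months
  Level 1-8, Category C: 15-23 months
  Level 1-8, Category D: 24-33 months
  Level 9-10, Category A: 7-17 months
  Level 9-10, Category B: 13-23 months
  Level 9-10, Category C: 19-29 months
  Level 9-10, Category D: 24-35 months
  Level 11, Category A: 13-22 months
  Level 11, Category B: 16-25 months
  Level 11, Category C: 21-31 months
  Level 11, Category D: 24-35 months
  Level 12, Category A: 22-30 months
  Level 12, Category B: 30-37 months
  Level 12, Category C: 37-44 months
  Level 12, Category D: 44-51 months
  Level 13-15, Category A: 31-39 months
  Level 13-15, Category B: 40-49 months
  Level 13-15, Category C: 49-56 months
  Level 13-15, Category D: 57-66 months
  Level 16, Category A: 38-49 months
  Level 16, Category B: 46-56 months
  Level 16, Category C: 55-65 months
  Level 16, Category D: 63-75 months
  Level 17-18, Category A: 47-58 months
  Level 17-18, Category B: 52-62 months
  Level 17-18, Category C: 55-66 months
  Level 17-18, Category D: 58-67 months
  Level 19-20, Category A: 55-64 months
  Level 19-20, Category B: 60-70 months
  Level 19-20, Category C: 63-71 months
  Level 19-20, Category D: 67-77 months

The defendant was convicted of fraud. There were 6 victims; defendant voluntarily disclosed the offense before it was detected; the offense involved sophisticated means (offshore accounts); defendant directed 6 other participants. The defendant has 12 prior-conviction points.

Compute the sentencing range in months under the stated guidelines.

Base offense level for fraud: 5.
S2 applies (level before this adjustment is 5 < 9, so +1): 5 + 1 = 6.
S3 applies: 6 − 1 = 5.
S4 applies: 5 + 3 = 8.
S5 does not apply.
S6 applies: 8 + 3 = 11.
Final offense level: 11.
Criminal history: 12 prior points → Category C (7-13).
Level 11 falls in the 11 band.
Grid: Level 11 × Category C = 21-31 months.

21-31 months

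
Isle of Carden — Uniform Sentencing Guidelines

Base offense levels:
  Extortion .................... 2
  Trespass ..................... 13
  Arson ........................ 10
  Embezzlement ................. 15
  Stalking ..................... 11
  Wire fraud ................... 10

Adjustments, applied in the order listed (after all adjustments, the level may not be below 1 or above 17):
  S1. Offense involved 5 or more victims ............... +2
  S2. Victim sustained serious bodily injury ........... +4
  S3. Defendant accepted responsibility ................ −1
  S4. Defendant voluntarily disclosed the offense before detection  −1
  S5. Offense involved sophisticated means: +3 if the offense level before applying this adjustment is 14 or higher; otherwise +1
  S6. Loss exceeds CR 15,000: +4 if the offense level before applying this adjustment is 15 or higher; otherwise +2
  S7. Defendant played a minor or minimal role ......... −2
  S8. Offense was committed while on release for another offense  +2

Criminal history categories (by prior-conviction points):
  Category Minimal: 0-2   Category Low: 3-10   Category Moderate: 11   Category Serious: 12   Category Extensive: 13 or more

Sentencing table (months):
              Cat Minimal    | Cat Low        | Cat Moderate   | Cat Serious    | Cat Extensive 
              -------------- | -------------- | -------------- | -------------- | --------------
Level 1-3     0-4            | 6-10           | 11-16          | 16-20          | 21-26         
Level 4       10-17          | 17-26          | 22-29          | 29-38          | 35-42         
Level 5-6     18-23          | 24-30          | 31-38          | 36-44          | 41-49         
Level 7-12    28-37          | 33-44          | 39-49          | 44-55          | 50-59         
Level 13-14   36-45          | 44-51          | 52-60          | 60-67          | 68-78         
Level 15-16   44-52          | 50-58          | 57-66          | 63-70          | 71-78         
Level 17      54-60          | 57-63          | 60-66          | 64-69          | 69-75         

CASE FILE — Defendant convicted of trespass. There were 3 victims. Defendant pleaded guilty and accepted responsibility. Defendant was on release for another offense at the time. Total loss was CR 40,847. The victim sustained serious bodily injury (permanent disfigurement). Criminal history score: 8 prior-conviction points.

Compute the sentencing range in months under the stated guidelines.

57-63 months

Base offense level for trespass: 13.
S1 does not apply.
S2 applies: 13 + 4 = 17.
S3 applies: 17 − 1 = 16.
S4 does not apply.
S5 does not apply.
S6 applies (level before this adjustment is 16 ≥ 15, so +4): 16 + 4 = 20.
S8 applies: 20 + 2 = 22.
Level 22 exceeds the maximum of 17; capped at 17.
Final offense level: 17.
Criminal history: 8 prior points → Category Low (3-10).
Level 17 falls in the 17 band.
Grid: Level 17 × Category Low = 57-63 months.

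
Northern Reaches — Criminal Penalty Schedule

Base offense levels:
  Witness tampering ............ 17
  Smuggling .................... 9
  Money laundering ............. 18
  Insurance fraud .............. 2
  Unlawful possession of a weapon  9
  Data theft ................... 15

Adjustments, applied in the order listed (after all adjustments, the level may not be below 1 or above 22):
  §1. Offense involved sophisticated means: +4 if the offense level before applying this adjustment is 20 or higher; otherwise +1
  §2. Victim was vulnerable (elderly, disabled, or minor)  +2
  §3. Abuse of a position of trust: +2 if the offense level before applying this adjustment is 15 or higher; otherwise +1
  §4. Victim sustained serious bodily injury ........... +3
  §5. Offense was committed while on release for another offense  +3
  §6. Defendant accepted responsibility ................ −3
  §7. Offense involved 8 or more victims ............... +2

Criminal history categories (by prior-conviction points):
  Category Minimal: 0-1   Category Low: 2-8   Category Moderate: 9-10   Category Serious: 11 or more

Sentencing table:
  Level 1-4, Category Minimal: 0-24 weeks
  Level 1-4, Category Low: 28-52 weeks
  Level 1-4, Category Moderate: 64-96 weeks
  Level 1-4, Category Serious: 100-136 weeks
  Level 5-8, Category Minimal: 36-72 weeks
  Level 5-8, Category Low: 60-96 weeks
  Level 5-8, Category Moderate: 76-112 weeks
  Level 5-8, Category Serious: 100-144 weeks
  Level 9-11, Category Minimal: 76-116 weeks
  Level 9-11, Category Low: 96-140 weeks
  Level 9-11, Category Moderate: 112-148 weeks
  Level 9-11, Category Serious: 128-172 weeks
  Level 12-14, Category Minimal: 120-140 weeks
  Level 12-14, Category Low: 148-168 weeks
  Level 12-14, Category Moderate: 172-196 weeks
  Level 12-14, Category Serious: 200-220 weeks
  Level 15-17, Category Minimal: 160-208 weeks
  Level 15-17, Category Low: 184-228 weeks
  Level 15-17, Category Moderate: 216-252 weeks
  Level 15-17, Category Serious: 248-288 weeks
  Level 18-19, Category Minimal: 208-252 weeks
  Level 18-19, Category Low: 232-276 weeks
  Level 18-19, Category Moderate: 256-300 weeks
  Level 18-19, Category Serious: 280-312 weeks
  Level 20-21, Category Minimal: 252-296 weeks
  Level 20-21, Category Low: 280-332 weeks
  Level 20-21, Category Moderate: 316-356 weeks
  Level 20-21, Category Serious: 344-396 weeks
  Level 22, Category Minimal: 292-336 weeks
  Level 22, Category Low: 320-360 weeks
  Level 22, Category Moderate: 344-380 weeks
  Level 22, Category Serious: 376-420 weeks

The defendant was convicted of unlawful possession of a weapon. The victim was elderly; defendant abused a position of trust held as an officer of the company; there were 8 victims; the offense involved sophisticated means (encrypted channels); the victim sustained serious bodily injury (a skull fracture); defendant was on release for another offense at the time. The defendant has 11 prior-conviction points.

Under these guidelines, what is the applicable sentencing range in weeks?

Base offense level for unlawful possession of a weapon: 9.
§1 applies (level before this adjustment is 9 < 20, so +1): 9 + 1 = 10.
§2 applies: 10 + 2 = 12.
§3 applies (level before this adjustment is 12 < 15, so +1): 12 + 1 = 13.
§4 applies: 13 + 3 = 16.
§5 applies: 16 + 3 = 19.
§7 applies: 19 + 2 = 21.
Final offense level: 21.
Criminal history: 11 prior points → Category Serious (11+).
Level 21 falls in the 20-21 band.
Grid: Level 20-21 × Category Serious = 344-396 weeks.

344-396 weeks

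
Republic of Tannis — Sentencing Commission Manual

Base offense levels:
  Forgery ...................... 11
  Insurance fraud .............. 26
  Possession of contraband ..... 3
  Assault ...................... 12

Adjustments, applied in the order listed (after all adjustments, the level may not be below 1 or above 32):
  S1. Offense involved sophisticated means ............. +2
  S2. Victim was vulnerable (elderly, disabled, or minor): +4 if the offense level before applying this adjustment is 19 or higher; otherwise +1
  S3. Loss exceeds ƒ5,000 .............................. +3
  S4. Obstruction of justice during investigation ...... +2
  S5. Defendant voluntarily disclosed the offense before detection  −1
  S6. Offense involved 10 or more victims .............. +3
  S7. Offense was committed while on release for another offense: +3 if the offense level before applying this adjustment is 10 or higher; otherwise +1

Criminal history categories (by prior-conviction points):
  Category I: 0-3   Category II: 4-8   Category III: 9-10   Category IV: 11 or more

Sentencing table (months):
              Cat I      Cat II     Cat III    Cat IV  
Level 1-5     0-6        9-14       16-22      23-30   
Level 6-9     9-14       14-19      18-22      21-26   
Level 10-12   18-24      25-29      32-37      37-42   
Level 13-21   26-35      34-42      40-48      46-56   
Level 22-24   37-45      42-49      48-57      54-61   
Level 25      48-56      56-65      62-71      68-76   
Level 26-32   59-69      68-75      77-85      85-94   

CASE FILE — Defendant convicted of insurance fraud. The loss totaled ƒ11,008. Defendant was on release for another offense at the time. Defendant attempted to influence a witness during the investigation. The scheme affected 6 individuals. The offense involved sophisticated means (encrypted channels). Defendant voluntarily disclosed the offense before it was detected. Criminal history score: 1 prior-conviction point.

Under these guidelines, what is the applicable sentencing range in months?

Base offense level for insurance fraud: 26.
S1 applies: 26 + 2 = 28.
S2 does not apply.
S3 applies: 28 + 3 = 31.
S4 applies: 31 + 2 = 33.
S5 applies: 33 − 1 = 32.
S7 applies (level before this adjustment is 32 ≥ 10, so +3): 32 + 3 = 35.
Level 35 exceeds the maximum of 32; capped at 32.
Final offense level: 32.
Criminal history: 1 prior point → Category I (0-3).
Level 32 falls in the 26-32 band.
Grid: Level 26-32 × Category I = 59-69 months.

59-69 months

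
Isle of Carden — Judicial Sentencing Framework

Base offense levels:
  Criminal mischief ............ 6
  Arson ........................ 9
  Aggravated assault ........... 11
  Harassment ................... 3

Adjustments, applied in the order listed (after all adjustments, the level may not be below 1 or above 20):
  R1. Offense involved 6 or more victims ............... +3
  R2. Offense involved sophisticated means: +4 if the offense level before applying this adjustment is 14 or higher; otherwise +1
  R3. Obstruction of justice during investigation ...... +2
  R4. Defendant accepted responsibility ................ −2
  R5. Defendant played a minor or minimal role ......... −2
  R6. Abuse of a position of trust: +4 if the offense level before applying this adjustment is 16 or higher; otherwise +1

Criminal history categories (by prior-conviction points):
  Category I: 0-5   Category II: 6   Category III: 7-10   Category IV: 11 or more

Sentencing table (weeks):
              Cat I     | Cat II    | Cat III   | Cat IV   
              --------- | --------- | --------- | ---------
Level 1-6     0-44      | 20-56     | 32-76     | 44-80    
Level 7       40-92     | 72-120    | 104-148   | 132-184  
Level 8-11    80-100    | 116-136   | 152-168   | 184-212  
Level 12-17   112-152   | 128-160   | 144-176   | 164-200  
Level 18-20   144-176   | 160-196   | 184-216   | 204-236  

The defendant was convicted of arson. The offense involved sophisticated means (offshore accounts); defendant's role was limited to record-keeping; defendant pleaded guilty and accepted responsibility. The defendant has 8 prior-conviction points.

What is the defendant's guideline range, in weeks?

Base offense level for arson: 9.
R1 does not apply.
R2 applies (level before this adjustment is 9 < 14, so +1): 9 + 1 = 10.
R3 does not apply.
R4 applies: 10 − 2 = 8.
R5 applies: 8 − 2 = 6.
Final offense level: 6.
Criminal history: 8 prior points → Category III (7-10).
Level 6 falls in the 1-6 band.
Grid: Level 1-6 × Category III = 32-76 weeks.

32-76 weeks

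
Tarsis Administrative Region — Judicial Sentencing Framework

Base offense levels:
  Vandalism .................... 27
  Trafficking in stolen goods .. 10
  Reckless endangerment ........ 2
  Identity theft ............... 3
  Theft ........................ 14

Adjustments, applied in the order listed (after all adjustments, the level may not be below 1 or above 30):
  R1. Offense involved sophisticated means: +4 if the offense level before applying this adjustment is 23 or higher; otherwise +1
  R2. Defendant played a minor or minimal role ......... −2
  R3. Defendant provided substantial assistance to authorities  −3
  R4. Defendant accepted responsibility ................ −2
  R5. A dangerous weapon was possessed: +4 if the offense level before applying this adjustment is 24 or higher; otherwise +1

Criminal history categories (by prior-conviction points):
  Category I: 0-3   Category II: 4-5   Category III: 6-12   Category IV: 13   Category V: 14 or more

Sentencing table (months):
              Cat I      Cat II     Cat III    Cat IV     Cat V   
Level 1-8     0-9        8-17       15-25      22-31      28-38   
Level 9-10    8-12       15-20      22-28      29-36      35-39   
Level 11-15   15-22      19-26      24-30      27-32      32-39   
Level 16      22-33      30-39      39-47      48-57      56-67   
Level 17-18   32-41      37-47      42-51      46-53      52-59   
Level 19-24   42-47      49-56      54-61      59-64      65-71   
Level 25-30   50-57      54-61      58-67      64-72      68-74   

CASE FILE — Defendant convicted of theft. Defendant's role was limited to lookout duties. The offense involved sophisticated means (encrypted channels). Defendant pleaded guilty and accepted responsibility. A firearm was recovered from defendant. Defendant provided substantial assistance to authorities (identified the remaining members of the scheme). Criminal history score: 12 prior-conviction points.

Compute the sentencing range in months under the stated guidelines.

Base offense level for theft: 14.
R1 applies (level before this adjustment is 14 < 23, so +1): 14 + 1 = 15.
R2 applies: 15 − 2 = 13.
R3 applies: 13 − 3 = 10.
R4 applies: 10 − 2 = 8.
R5 applies (level before this adjustment is 8 < 24, so +1): 8 + 1 = 9.
Final offense level: 9.
Criminal history: 12 prior points → Category III (6-12).
Level 9 falls in the 9-10 band.
Grid: Level 9-10 × Category III = 22-28 months.

22-28 months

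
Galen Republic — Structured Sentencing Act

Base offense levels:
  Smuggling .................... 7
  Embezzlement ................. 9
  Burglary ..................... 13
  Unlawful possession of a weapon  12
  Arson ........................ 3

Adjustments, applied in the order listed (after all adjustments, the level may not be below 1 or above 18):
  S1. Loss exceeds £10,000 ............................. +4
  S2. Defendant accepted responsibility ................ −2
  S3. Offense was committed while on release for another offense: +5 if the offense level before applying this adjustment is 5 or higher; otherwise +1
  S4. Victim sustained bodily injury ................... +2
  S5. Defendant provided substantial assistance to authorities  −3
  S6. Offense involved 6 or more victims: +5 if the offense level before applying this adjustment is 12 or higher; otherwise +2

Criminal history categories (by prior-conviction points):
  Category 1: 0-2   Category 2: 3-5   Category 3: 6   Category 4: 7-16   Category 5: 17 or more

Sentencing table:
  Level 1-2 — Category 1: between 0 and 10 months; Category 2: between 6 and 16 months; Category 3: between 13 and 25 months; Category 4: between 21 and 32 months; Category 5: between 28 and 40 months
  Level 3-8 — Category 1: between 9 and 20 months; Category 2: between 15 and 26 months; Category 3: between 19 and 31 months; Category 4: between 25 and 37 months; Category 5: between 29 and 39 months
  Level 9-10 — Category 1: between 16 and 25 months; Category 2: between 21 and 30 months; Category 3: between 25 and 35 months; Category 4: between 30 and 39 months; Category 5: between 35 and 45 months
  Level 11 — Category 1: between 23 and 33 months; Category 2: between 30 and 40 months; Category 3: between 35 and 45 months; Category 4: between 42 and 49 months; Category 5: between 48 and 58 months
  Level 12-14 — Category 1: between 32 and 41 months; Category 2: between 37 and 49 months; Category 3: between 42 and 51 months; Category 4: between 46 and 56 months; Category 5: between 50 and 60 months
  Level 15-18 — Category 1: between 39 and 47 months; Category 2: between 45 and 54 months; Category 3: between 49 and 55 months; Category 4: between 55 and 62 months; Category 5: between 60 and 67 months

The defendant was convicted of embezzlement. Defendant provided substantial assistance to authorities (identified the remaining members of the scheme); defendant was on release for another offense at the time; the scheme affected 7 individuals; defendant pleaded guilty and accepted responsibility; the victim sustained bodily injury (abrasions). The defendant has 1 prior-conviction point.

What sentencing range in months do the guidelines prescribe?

32-41 months

Base offense level for embezzlement: 9.
S1 does not apply.
S2 applies: 9 − 2 = 7.
S3 applies (level before this adjustment is 7 ≥ 5, so +5): 7 + 5 = 12.
S4 applies: 12 + 2 = 14.
S5 applies: 14 − 3 = 11.
S6 applies (level before this adjustment is 11 < 12, so +2): 11 + 2 = 13.
Final offense level: 13.
Criminal history: 1 prior point → Category 1 (0-2).
Level 13 falls in the 12-14 band.
Grid: Level 12-14 × Category 1 = 32-41 months.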